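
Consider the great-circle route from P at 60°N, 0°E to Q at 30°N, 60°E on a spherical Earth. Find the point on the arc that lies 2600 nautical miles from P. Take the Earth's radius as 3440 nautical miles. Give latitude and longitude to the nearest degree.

≈ 35°N, 56°E

The haversine formula gives a central angle δ ≈ 0.864 rad (49.5°) between the endpoints. The total great-circle distance is δ·R ≈ 0.864 × 3440 ≈ 2972 nmi, so the target fraction is f = 2600/2972 ≈ 0.875.
Interpolate at f ≈ 0.875 with slerp weights a = sin((1−f)δ)/sin δ ≈ 0.142, b = sin(fδ)/sin δ ≈ 0.902.
p = a·p₁ + b·p₂ ≈ (0.462, 0.677, 0.574); φ = arcsin(p_z) ≈ 35.02°, λ = atan2(p_y, p_x) ≈ 55.70°.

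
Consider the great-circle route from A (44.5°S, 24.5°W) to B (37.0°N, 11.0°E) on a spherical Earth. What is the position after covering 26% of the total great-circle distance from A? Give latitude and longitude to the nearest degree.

≈ (24°S, 13°W)

From cos δ = sin φ₁ sin φ₂ + cos φ₁ cos φ₂ cos Δλ, the central angle is δ ≈ 1.529 rad (87.6°).
Interpolate at f = 0.26 with slerp weights a = sin((1−f)δ)/sin δ ≈ 0.906, b = sin(fδ)/sin δ ≈ 0.387.
p = a·p₁ + b·p₂ ≈ (0.892, -0.209, -0.402); φ = arcsin(p_z) ≈ -23.68°, λ = atan2(p_y, p_x) ≈ -13.18°.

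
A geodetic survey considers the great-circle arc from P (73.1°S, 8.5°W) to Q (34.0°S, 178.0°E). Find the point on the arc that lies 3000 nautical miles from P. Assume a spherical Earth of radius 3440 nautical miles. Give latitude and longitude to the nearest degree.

≈ (57°S, 179°E)

Convert each endpoint to a unit vector on the sphere (x = cos φ cos λ, y = cos φ sin λ, z = sin φ).
The central angle between the endpoints is δ = arccos(p₁·p₂) ≈ 1.271 rad (72.8°). The total great-circle distance is δ·R ≈ 1.271 × 3440 ≈ 4371 nmi, so the target fraction is f = 3000/4371 ≈ 0.686.
Interpolate at f ≈ 0.686 with slerp weights a = sin((1−f)δ)/sin δ ≈ 0.406, b = sin(fδ)/sin δ ≈ 0.801.
p = a·p₁ + b·p₂ ≈ (-0.547, 0.006, -0.837); φ = arcsin(p_z) ≈ -56.82°, λ = atan2(p_y, p_x) ≈ 179.40°.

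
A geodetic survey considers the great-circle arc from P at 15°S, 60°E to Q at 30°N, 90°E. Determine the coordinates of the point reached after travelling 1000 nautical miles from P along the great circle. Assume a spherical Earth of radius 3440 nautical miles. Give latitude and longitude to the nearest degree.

From cos δ = sin φ₁ sin φ₂ + cos φ₁ cos φ₂ cos Δλ, the central angle is δ ≈ 0.933 rad (53.5°). The total great-circle distance is δ·R ≈ 0.933 × 3440 ≈ 3211 nmi, so the target fraction is f = 1000/3211 ≈ 0.311.
Interpolate at f ≈ 0.311 with slerp weights a = sin((1−f)δ)/sin δ ≈ 0.746, b = sin(fδ)/sin δ ≈ 0.357.
p = a·p₁ + b·p₂ ≈ (0.360, 0.933, -0.015); φ = arcsin(p_z) ≈ -0.84°, λ = atan2(p_y, p_x) ≈ 68.88°.

≈ 1°S, 69°E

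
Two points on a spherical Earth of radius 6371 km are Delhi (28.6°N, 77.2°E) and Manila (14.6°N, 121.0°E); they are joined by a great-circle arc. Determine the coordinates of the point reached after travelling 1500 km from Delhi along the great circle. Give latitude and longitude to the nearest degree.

Write both endpoints as unit vectors p₁, p₂ with components (cos φ cos λ, cos φ sin λ, sin φ).
The central angle between the endpoints is δ = arccos(p₁·p₂) ≈ 0.747 rad (42.8°). The total great-circle distance is δ·R ≈ 0.747 × 6371 ≈ 4758 km, so the target fraction is f = 1500/4758 ≈ 0.315.
Interpolate at f ≈ 0.315 with slerp weights a = sin((1−f)δ)/sin δ ≈ 0.720, b = sin(fδ)/sin δ ≈ 0.343.
p = a·p₁ + b·p₂ ≈ (-0.031, 0.902, 0.431); φ = arcsin(p_z) ≈ 25.56°, λ = atan2(p_y, p_x) ≈ 91.97°.

≈ (26°N, 92°E)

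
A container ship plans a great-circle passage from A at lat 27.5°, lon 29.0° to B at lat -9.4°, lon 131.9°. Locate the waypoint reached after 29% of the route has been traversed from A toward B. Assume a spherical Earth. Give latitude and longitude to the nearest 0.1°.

≈ lat 22.1°, lon 62.4°

Convert each endpoint to a unit vector on the sphere (x = cos φ cos λ, y = cos φ sin λ, z = sin φ).
The central angle between the endpoints is δ = arccos(p₁·p₂) ≈ 1.845 rad (105.7°).
Interpolate at f = 0.29 with slerp weights a = sin((1−f)δ)/sin δ ≈ 1.004, b = sin(fδ)/sin δ ≈ 0.530.
p = a·p₁ + b·p₂ ≈ (0.430, 0.821, 0.377); φ = arcsin(p_z) ≈ 22.14°, λ = atan2(p_y, p_x) ≈ 62.36°.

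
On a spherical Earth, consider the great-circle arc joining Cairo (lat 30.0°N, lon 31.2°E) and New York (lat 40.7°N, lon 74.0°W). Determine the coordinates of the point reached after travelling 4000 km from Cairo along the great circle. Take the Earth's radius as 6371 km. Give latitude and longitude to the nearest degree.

≈ lat 48°N, lon 10°W

Write both endpoints as unit vectors p₁, p₂ with components (cos φ cos λ, cos φ sin λ, sin φ).
The central angle between the endpoints is δ = arccos(p₁·p₂) ≈ 1.416 rad (81.1°). The total great-circle distance is δ·R ≈ 1.416 × 6371 ≈ 9023 km, so the target fraction is f = 4000/9023 ≈ 0.443.
Interpolate at f ≈ 0.443 with slerp weights a = sin((1−f)δ)/sin δ ≈ 0.718, b = sin(fδ)/sin δ ≈ 0.594.
p = a·p₁ + b·p₂ ≈ (0.656, -0.111, 0.747); φ = arcsin(p_z) ≈ 48.29°, λ = atan2(p_y, p_x) ≈ -9.62°.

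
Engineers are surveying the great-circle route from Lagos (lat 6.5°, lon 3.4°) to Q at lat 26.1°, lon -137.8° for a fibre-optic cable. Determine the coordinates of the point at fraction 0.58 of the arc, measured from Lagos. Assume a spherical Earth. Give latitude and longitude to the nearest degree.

≈ lat 43°, lon -73°

From cos δ = sin φ₁ sin φ₂ + cos φ₁ cos φ₂ cos Δλ, the central angle is δ ≈ 2.273 rad (130.2°).
Interpolate at f = 0.58 with slerp weights a = sin((1−f)δ)/sin δ ≈ 1.068, b = sin(fδ)/sin δ ≈ 1.268.
p = a·p₁ + b·p₂ ≈ (0.216, -0.702, 0.679); φ = arcsin(p_z) ≈ 42.74°, λ = atan2(p_y, p_x) ≈ -72.87°.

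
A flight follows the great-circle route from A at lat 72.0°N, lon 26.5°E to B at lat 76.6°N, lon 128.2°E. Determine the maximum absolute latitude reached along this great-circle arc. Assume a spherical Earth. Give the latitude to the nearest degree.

The great circle lies in the plane with unit normal n̂ = (p₁ × p₂)/|p₁ × p₂|.
Here n̂_z ≈ +0.170; the vertex latitude is φ_max = arccos|n̂_z| ≈ 80.2°.
Check via Clairaut: cos φ_max = |cos φ₁| · sin C = cos(72.0°)·sin(33.3°) ≈ 0.170, again giving ≈ 80.2°.

≈ 80°N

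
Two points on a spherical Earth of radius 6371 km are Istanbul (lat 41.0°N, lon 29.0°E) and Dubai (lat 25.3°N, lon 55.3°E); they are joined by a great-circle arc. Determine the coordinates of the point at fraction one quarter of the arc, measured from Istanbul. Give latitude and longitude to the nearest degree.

≈ lat 38°N, lon 37°E

Write both endpoints as unit vectors p₁, p₂ with components (cos φ cos λ, cos φ sin λ, sin φ).
The central angle between the endpoints is δ = arccos(p₁·p₂) ≈ 0.469 rad (26.9°).
Interpolate at f = 1/4 with slerp weights a = sin((1−f)δ)/sin δ ≈ 0.762, b = sin(fδ)/sin δ ≈ 0.259.
p = a·p₁ + b·p₂ ≈ (0.636, 0.471, 0.611); φ = arcsin(p_z) ≈ 37.64°, λ = atan2(p_y, p_x) ≈ 36.52°.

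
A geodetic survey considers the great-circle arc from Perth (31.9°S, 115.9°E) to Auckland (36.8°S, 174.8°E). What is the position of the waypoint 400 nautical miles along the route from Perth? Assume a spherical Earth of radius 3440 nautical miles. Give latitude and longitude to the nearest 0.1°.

≈ (34.3°S, 123.3°E)

From cos δ = sin φ₁ sin φ₂ + cos φ₁ cos φ₂ cos Δλ, the central angle is δ ≈ 0.840 rad (48.1°). The total great-circle distance is δ·R ≈ 0.840 × 3440 ≈ 2889 nmi, so the target fraction is f = 400/2889 ≈ 0.138.
Interpolate at f ≈ 0.138 with slerp weights a = sin((1−f)δ)/sin δ ≈ 0.889, b = sin(fδ)/sin δ ≈ 0.156.
p = a·p₁ + b·p₂ ≈ (-0.454, 0.690, -0.563); φ = arcsin(p_z) ≈ -34.28°, λ = atan2(p_y, p_x) ≈ 123.33°.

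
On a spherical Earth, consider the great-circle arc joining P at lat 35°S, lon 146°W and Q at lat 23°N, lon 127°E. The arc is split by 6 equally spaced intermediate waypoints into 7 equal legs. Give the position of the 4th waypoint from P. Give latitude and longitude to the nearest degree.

Write both endpoints as unit vectors p₁, p₂ with components (cos φ cos λ, cos φ sin λ, sin φ).
The central angle between the endpoints is δ = arccos(p₁·p₂) ≈ 1.757 rad (100.6°).
Interpolate at f = 4/7 with slerp weights a = sin((1−f)δ)/sin δ ≈ 0.696, b = sin(fδ)/sin δ ≈ 0.858.
p = a·p₁ + b·p₂ ≈ (-0.948, 0.312, -0.064); φ = arcsin(p_z) ≈ -3.65°, λ = atan2(p_y, p_x) ≈ 161.76°.

≈ lat 4°S, lon 162°E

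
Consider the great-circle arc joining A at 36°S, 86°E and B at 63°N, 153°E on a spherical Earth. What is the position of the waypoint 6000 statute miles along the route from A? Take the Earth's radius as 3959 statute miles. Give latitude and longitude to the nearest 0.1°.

The haversine formula gives a central angle δ ≈ 1.961 rad (112.3°) between the endpoints. The total great-circle distance is δ·R ≈ 1.961 × 3959 ≈ 7763 mi, so the target fraction is f = 6000/7763 ≈ 0.773.
Interpolate at f ≈ 0.773 with slerp weights a = sin((1−f)δ)/sin δ ≈ 0.466, b = sin(fδ)/sin δ ≈ 1.080.
p = a·p₁ + b·p₂ ≈ (-0.410, 0.598, 0.688); φ = arcsin(p_z) ≈ 43.48°, λ = atan2(p_y, p_x) ≈ 124.45°.

≈ 43.5°N, 124.4°E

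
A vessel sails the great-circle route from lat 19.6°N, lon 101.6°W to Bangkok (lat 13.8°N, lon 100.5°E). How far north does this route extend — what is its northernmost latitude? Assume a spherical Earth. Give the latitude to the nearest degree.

The great circle lies in the plane with unit normal n̂ = (p₁ × p₂)/|p₁ × p₂|.
Here n̂_z ≈ -0.537; the vertex latitude is φ_max = arccos|n̂_z| ≈ 57.5°.

≈ 58°N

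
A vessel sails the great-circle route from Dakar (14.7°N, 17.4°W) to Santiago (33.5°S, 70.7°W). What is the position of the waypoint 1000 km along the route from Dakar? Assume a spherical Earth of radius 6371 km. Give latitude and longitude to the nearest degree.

From cos δ = sin φ₁ sin φ₂ + cos φ₁ cos φ₂ cos Δλ, the central angle is δ ≈ 1.222 rad (70.0°). The total great-circle distance is δ·R ≈ 1.222 × 6371 ≈ 7784 km, so the target fraction is f = 1000/7784 ≈ 0.128.
Interpolate at f ≈ 0.128 with slerp weights a = sin((1−f)δ)/sin δ ≈ 0.931, b = sin(fδ)/sin δ ≈ 0.166.
p = a·p₁ + b·p₂ ≈ (0.905, -0.400, 0.144); φ = arcsin(p_z) ≈ 8.30°, λ = atan2(p_y, p_x) ≈ -23.85°.

≈ (8°N, 24°W)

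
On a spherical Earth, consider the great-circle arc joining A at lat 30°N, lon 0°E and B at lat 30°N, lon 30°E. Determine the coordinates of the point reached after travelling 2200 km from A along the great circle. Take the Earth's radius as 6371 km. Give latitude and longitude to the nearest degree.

From cos δ = sin φ₁ sin φ₂ + cos φ₁ cos φ₂ cos Δλ, the central angle is δ ≈ 0.452 rad (25.9°). The total great-circle distance is δ·R ≈ 0.452 × 6371 ≈ 2881 km, so the target fraction is f = 2200/2881 ≈ 0.764.
Interpolate at f ≈ 0.764 with slerp weights a = sin((1−f)δ)/sin δ ≈ 0.244, b = sin(fδ)/sin δ ≈ 0.775.
p = a·p₁ + b·p₂ ≈ (0.792, 0.335, 0.509); φ = arcsin(p_z) ≈ 30.62°, λ = atan2(p_y, p_x) ≈ 22.95°.

≈ lat 31°N, lon 23°E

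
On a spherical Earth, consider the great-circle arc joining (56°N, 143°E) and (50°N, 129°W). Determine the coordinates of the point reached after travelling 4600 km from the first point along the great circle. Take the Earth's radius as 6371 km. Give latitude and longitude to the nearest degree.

The haversine formula gives a central angle δ ≈ 0.866 rad (49.6°) between the endpoints. The total great-circle distance is δ·R ≈ 0.866 × 6371 ≈ 5519 km, so the target fraction is f = 4600/5519 ≈ 0.833.
Interpolate at f ≈ 0.833 with slerp weights a = sin((1−f)δ)/sin δ ≈ 0.189, b = sin(fδ)/sin δ ≈ 0.867.
p = a·p₁ + b·p₂ ≈ (-0.435, -0.370, 0.821); φ = arcsin(p_z) ≈ 55.18°, λ = atan2(p_y, p_x) ≈ -139.64°.

≈ (55°N, 140°W)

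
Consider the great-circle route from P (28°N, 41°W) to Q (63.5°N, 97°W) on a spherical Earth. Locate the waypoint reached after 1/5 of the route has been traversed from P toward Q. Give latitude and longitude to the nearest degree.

≈ (37°N, 47°W)

The haversine formula gives a central angle δ ≈ 0.876 rad (50.2°) between the endpoints.
Interpolate at f = 1/5 with slerp weights a = sin((1−f)δ)/sin δ ≈ 0.839, b = sin(fδ)/sin δ ≈ 0.227.
p = a·p₁ + b·p₂ ≈ (0.547, -0.587, 0.597); φ = arcsin(p_z) ≈ 36.66°, λ = atan2(p_y, p_x) ≈ -47.01°.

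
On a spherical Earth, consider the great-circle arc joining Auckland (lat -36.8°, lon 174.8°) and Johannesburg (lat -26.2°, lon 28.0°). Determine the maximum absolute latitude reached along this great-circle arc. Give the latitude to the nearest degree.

≈ -65°

The great circle lies in the plane with unit normal n̂ = (p₁ × p₂)/|p₁ × p₂|.
Here n̂_z ≈ -0.418; the vertex latitude is φ_max = arccos|n̂_z| ≈ 65.3°.
Check via Clairaut: cos φ_max = |cos φ₁| · sin C = cos(36.8°)·sin(148.5°) ≈ 0.418, again giving ≈ 65.3°.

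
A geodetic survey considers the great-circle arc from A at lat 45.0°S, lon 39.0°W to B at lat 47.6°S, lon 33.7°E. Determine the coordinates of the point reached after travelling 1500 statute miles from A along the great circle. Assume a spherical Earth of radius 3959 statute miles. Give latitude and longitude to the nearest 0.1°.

≈ lat 52.2°S, lon 7.7°W

Write both endpoints as unit vectors p₁, p₂ with components (cos φ cos λ, cos φ sin λ, sin φ).
The central angle between the endpoints is δ = arccos(p₁·p₂) ≈ 0.845 rad (48.4°). The total great-circle distance is δ·R ≈ 0.845 × 3959 ≈ 3344 mi, so the target fraction is f = 1500/3344 ≈ 0.449.
Interpolate at f ≈ 0.449 with slerp weights a = sin((1−f)δ)/sin δ ≈ 0.601, b = sin(fδ)/sin δ ≈ 0.495.
p = a·p₁ + b·p₂ ≈ (0.608, -0.082, -0.790); φ = arcsin(p_z) ≈ -52.19°, λ = atan2(p_y, p_x) ≈ -7.71°.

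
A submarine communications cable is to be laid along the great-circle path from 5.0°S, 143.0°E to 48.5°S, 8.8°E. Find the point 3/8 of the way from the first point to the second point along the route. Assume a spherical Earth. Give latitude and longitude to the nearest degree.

≈ 40°S, 116°E

Convert each endpoint to a unit vector on the sphere (x = cos φ cos λ, y = cos φ sin λ, z = sin φ).
The central angle between the endpoints is δ = arccos(p₁·p₂) ≈ 1.977 rad (113.3°).
Interpolate at f = 3/8 with slerp weights a = sin((1−f)δ)/sin δ ≈ 1.028, b = sin(fδ)/sin δ ≈ 0.735.
p = a·p₁ + b·p₂ ≈ (-0.336, 0.691, -0.640); φ = arcsin(p_z) ≈ -39.80°, λ = atan2(p_y, p_x) ≈ 115.97°.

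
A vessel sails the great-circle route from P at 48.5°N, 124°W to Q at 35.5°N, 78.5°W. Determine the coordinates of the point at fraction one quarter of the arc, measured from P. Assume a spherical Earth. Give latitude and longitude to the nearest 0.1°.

Convert each endpoint to a unit vector on the sphere (x = cos φ cos λ, y = cos φ sin λ, z = sin φ).
The central angle between the endpoints is δ = arccos(p₁·p₂) ≈ 0.621 rad (35.6°).
Interpolate at f = 1/4 with slerp weights a = sin((1−f)δ)/sin δ ≈ 0.772, b = sin(fδ)/sin δ ≈ 0.266.
p = a·p₁ + b·p₂ ≈ (-0.243, -0.636, 0.732); φ = arcsin(p_z) ≈ 47.09°, λ = atan2(p_y, p_x) ≈ -110.90°.

≈ 47.1°N, 110.9°W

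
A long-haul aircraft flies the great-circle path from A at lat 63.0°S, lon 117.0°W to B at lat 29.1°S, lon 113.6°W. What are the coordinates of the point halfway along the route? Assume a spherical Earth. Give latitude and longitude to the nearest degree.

Convert each endpoint to a unit vector on the sphere (x = cos φ cos λ, y = cos φ sin λ, z = sin φ).
The central angle between the endpoints is δ = arccos(p₁·p₂) ≈ 0.593 rad (34.0°).
Interpolate at f = 1/2 with slerp weights a = sin((1−f)δ)/sin δ ≈ 0.523, b = sin(fδ)/sin δ ≈ 0.523.
p = a·p₁ + b·p₂ ≈ (-0.291, -0.630, -0.720); φ = arcsin(p_z) ≈ -46.06°, λ = atan2(p_y, p_x) ≈ -114.76°.

≈ lat 46°S, lon 115°W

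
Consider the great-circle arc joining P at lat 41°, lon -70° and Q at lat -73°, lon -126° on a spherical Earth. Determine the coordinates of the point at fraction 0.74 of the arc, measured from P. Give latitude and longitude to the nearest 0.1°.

From cos δ = sin φ₁ sin φ₂ + cos φ₁ cos φ₂ cos Δλ, the central angle is δ ≈ 2.099 rad (120.3°).
Interpolate at f = 0.74 with slerp weights a = sin((1−f)δ)/sin δ ≈ 0.601, b = sin(fδ)/sin δ ≈ 1.158.
p = a·p₁ + b·p₂ ≈ (-0.044, -0.700, -0.713); φ = arcsin(p_z) ≈ -45.46°, λ = atan2(p_y, p_x) ≈ -93.58°.

≈ lat -45.5°, lon -93.6°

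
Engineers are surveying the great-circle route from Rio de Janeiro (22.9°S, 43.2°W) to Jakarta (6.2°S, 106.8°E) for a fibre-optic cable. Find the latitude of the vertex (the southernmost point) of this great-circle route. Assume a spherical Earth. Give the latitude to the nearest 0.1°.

≈ 46.1°S

The great circle lies in the plane with unit normal n̂ = (p₁ × p₂)/|p₁ × p₂|.
Here n̂_z ≈ +0.694; the vertex latitude is φ_max = arccos|n̂_z| ≈ 46.1°.
Check via Clairaut: cos φ_max = |cos φ₁| · sin C = cos(22.9°)·sin(131.2°) ≈ 0.694, again giving ≈ 46.1°.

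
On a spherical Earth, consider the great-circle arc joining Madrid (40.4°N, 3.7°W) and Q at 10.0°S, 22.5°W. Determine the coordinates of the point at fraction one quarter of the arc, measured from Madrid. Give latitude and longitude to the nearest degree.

≈ 28°N, 10°W

Convert each endpoint to a unit vector on the sphere (x = cos φ cos λ, y = cos φ sin λ, z = sin φ).
The central angle between the endpoints is δ = arccos(p₁·p₂) ≈ 0.931 rad (53.3°).
Interpolate at f = 1/4 with slerp weights a = sin((1−f)δ)/sin δ ≈ 0.801, b = sin(fδ)/sin δ ≈ 0.287.
p = a·p₁ + b·p₂ ≈ (0.871, -0.148, 0.469); φ = arcsin(p_z) ≈ 28.00°, λ = atan2(p_y, p_x) ≈ -9.63°.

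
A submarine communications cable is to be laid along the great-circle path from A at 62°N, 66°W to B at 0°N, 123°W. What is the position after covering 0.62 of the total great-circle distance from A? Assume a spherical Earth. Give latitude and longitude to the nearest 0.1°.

Convert each endpoint to a unit vector on the sphere (x = cos φ cos λ, y = cos φ sin λ, z = sin φ).
The central angle between the endpoints is δ = arccos(p₁·p₂) ≈ 1.312 rad (75.2°).
Interpolate at f = 0.62 with slerp weights a = sin((1−f)δ)/sin δ ≈ 0.495, b = sin(fδ)/sin δ ≈ 0.752.
p = a·p₁ + b·p₂ ≈ (-0.315, -0.843, 0.437); φ = arcsin(p_z) ≈ 25.90°, λ = atan2(p_y, p_x) ≈ -110.50°.

≈ 25.9°N, 110.5°W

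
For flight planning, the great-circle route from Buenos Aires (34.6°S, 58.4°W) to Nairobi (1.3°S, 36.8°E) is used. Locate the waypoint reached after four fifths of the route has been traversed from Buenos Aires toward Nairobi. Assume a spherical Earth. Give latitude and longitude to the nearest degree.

≈ 12°S, 21°E

The haversine formula gives a central angle δ ≈ 1.633 rad (93.5°) between the endpoints.
Interpolate at f = 4/5 with slerp weights a = sin((1−f)δ)/sin δ ≈ 0.321, b = sin(fδ)/sin δ ≈ 0.967.
p = a·p₁ + b·p₂ ≈ (0.913, 0.354, -0.204); φ = arcsin(p_z) ≈ -11.80°, λ = atan2(p_y, p_x) ≈ 21.19°.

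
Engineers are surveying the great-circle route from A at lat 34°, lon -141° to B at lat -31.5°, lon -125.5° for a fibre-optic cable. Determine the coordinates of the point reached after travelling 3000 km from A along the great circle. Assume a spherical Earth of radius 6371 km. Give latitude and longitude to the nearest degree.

Convert each endpoint to a unit vector on the sphere (x = cos φ cos λ, y = cos φ sin λ, z = sin φ).
The central angle between the endpoints is δ = arccos(p₁·p₂) ≈ 1.171 rad (67.1°). The total great-circle distance is δ·R ≈ 1.171 × 6371 ≈ 7462 km, so the target fraction is f = 3000/7462 ≈ 0.402.
Interpolate at f ≈ 0.402 with slerp weights a = sin((1−f)δ)/sin δ ≈ 0.700, b = sin(fδ)/sin δ ≈ 0.492.
p = a·p₁ + b·p₂ ≈ (-0.695, -0.707, 0.134); φ = arcsin(p_z) ≈ 7.70°, λ = atan2(p_y, p_x) ≈ -134.50°.

≈ lat 8°, lon -134°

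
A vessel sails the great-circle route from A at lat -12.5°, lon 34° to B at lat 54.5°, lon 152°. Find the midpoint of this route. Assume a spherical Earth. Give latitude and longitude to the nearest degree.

Write both endpoints as unit vectors p₁, p₂ with components (cos φ cos λ, cos φ sin λ, sin φ).
The central angle between the endpoints is δ = arccos(p₁·p₂) ≈ 2.029 rad (116.3°).
Interpolate at f = 1/2 with slerp weights a = sin((1−f)δ)/sin δ ≈ 0.947, b = sin(fδ)/sin δ ≈ 0.947.
p = a·p₁ + b·p₂ ≈ (0.281, 0.775, 0.566); φ = arcsin(p_z) ≈ 34.47°, λ = atan2(p_y, p_x) ≈ 70.08°.

≈ lat 34°, lon 70°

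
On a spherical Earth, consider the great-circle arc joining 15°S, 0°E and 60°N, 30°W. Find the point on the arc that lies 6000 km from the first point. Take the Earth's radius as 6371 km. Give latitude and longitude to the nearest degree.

Write both endpoints as unit vectors p₁, p₂ with components (cos φ cos λ, cos φ sin λ, sin φ).
The central angle between the endpoints is δ = arccos(p₁·p₂) ≈ 1.375 rad (78.8°). The total great-circle distance is δ·R ≈ 1.375 × 6371 ≈ 8763 km, so the target fraction is f = 6000/8763 ≈ 0.685.
Interpolate at f ≈ 0.685 with slerp weights a = sin((1−f)δ)/sin δ ≈ 0.428, b = sin(fδ)/sin δ ≈ 0.824.
p = a·p₁ + b·p₂ ≈ (0.771, -0.206, 0.603); φ = arcsin(p_z) ≈ 37.08°, λ = atan2(p_y, p_x) ≈ -14.97°.

≈ 37°N, 15°W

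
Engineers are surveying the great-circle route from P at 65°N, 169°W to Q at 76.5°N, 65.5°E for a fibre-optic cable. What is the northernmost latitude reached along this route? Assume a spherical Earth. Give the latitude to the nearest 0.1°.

The great circle lies in the plane with unit normal n̂ = (p₁ × p₂)/|p₁ × p₂|.
Here n̂_z ≈ -0.142; the vertex latitude is φ_max = arccos|n̂_z| ≈ 81.9°.

≈ 81.9°N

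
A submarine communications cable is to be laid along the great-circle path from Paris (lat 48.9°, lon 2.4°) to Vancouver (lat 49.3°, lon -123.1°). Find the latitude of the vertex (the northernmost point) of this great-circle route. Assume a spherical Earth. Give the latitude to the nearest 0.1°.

The great circle lies in the plane with unit normal n̂ = (p₁ × p₂)/|p₁ × p₂|.
Here n̂_z ≈ -0.369; the vertex latitude is φ_max = arccos|n̂_z| ≈ 68.4°.
Check via Clairaut: cos φ_max = |cos φ₁| · sin C = cos(48.9°)·sin(34.1°) ≈ 0.369, again giving ≈ 68.4°.

≈ 68.4°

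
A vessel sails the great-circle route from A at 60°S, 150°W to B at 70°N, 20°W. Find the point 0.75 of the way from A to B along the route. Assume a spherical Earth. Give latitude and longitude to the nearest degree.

≈ 47°N, 88°W

From cos δ = sin φ₁ sin φ₂ + cos φ₁ cos φ₂ cos Δλ, the central angle is δ ≈ 2.748 rad (157.5°).
Interpolate at f = 0.75 with slerp weights a = sin((1−f)δ)/sin δ ≈ 1.656, b = sin(fδ)/sin δ ≈ 2.303.
p = a·p₁ + b·p₂ ≈ (0.023, -0.683, 0.730); φ = arcsin(p_z) ≈ 46.87°, λ = atan2(p_y, p_x) ≈ -88.07°.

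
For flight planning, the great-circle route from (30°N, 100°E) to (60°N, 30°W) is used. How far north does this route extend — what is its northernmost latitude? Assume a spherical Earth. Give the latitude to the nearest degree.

The great circle lies in the plane with unit normal n̂ = (p₁ × p₂)/|p₁ × p₂|.
Here n̂_z ≈ -0.336; the vertex latitude is φ_max = arccos|n̂_z| ≈ 70.4°.
Check via Clairaut: cos φ_max = |cos φ₁| · sin C = cos(30.0°)·sin(22.8°) ≈ 0.336, again giving ≈ 70.4°.

≈ 70°N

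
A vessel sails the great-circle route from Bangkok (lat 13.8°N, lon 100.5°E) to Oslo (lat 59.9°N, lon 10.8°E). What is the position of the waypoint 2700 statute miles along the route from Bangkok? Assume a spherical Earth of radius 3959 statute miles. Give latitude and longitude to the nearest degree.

≈ lat 45°N, lon 73°E

Convert each endpoint to a unit vector on the sphere (x = cos φ cos λ, y = cos φ sin λ, z = sin φ).
The central angle between the endpoints is δ = arccos(p₁·p₂) ≈ 1.360 rad (77.9°). The total great-circle distance is δ·R ≈ 1.360 × 3959 ≈ 5386 mi, so the target fraction is f = 2700/5386 ≈ 0.501.
Interpolate at f ≈ 0.501 with slerp weights a = sin((1−f)δ)/sin δ ≈ 0.642, b = sin(fδ)/sin δ ≈ 0.645.
p = a·p₁ + b·p₂ ≈ (0.204, 0.673, 0.711); φ = arcsin(p_z) ≈ 45.29°, λ = atan2(p_y, p_x) ≈ 73.15°.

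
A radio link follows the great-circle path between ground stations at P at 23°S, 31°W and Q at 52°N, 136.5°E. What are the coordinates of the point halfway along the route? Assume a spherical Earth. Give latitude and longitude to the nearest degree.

From cos δ = sin φ₁ sin φ₂ + cos φ₁ cos φ₂ cos Δλ, the central angle is δ ≈ 2.608 rad (149.5°).
Interpolate at f = 1/2 with slerp weights a = sin((1−f)δ)/sin δ ≈ 1.898, b = sin(fδ)/sin δ ≈ 1.898.
p = a·p₁ + b·p₂ ≈ (0.650, -0.095, 0.754); φ = arcsin(p_z) ≈ 48.94°, λ = atan2(p_y, p_x) ≈ -8.36°.

≈ 49°N, 8°W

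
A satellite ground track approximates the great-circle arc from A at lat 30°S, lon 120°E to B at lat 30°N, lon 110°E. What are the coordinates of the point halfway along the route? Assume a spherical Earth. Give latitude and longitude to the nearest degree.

Convert each endpoint to a unit vector on the sphere (x = cos φ cos λ, y = cos φ sin λ, z = sin φ).
The central angle between the endpoints is δ = arccos(p₁·p₂) ≈ 1.060 rad (60.8°).
Interpolate at f = 1/2 with slerp weights a = sin((1−f)δ)/sin δ ≈ 0.580, b = sin(fδ)/sin δ ≈ 0.580.
p = a·p₁ + b·p₂ ≈ (-0.423, 0.906, 0.000); φ = arcsin(p_z) ≈ 0.00°, λ = atan2(p_y, p_x) ≈ 115.00°.

≈ lat 0°N, lon 115°E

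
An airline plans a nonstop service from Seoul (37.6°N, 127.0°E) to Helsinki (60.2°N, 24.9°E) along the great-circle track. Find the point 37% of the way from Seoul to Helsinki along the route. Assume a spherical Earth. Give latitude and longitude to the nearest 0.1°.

From cos δ = sin φ₁ sin φ₂ + cos φ₁ cos φ₂ cos Δλ, the central angle is δ ≈ 1.107 rad (63.5°).
Interpolate at f = 0.37 with slerp weights a = sin((1−f)δ)/sin δ ≈ 0.718, b = sin(fδ)/sin δ ≈ 0.445.
p = a·p₁ + b·p₂ ≈ (-0.142, 0.548, 0.825); φ = arcsin(p_z) ≈ 55.55°, λ = atan2(p_y, p_x) ≈ 104.51°.

≈ (55.6°N, 104.5°E)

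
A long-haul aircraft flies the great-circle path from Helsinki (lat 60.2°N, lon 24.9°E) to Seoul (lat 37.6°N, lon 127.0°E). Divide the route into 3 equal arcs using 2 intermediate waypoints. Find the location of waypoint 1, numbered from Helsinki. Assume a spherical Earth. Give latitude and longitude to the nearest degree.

Convert each endpoint to a unit vector on the sphere (x = cos φ cos λ, y = cos φ sin λ, z = sin φ).
The central angle between the endpoints is δ = arccos(p₁·p₂) ≈ 1.107 rad (63.5°).
Interpolate at f = 1/3 with slerp weights a = sin((1−f)δ)/sin δ ≈ 0.752, b = sin(fδ)/sin δ ≈ 0.403.
p = a·p₁ + b·p₂ ≈ (0.147, 0.413, 0.899); φ = arcsin(p_z) ≈ 64.02°, λ = atan2(p_y, p_x) ≈ 70.41°.

≈ lat 64°N, lon 70°E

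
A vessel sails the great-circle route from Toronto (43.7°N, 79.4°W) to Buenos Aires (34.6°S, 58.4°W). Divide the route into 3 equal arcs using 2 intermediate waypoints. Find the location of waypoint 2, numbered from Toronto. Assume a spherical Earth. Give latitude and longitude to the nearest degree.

≈ 8°S, 65°W

From cos δ = sin φ₁ sin φ₂ + cos φ₁ cos φ₂ cos Δλ, the central angle is δ ≈ 1.407 rad (80.6°).
Interpolate at f = 2/3 with slerp weights a = sin((1−f)δ)/sin δ ≈ 0.458, b = sin(fδ)/sin δ ≈ 0.817.
p = a·p₁ + b·p₂ ≈ (0.413, -0.898, -0.148); φ = arcsin(p_z) ≈ -8.49°, λ = atan2(p_y, p_x) ≈ -65.29°.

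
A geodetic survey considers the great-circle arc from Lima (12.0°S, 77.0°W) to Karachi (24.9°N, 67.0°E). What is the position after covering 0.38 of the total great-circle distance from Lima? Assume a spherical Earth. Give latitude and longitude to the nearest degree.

≈ 13°N, 28°W

Write both endpoints as unit vectors p₁, p₂ with components (cos φ cos λ, cos φ sin λ, sin φ).
The central angle between the endpoints is δ = arccos(p₁·p₂) ≈ 2.507 rad (143.6°).
Interpolate at f = 0.38 with slerp weights a = sin((1−f)δ)/sin δ ≈ 1.687, b = sin(fδ)/sin δ ≈ 1.375.
p = a·p₁ + b·p₂ ≈ (0.858, -0.460, 0.228); φ = arcsin(p_z) ≈ 13.19°, λ = atan2(p_y, p_x) ≈ -28.17°.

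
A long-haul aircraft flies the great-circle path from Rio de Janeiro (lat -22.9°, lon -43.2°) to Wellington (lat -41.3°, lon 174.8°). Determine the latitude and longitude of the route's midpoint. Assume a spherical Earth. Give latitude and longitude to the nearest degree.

From cos δ = sin φ₁ sin φ₂ + cos φ₁ cos φ₂ cos Δλ, the central angle is δ ≈ 1.863 rad (106.8°).
Interpolate at f = 1/2 with slerp weights a = sin((1−f)δ)/sin δ ≈ 0.838, b = sin(fδ)/sin δ ≈ 0.838.
p = a·p₁ + b·p₂ ≈ (-0.064, -0.472, -0.879); φ = arcsin(p_z) ≈ -61.58°, λ = atan2(p_y, p_x) ≈ -97.76°.

≈ lat -62°, lon -98°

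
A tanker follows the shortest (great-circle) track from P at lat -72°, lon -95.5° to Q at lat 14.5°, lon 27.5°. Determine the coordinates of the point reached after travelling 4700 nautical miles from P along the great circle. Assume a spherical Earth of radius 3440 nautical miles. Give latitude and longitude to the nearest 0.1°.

The haversine formula gives a central angle δ ≈ 1.983 rad (113.6°) between the endpoints. The total great-circle distance is δ·R ≈ 1.983 × 3440 ≈ 6823 nmi, so the target fraction is f = 4700/6823 ≈ 0.689.
Interpolate at f ≈ 0.689 with slerp weights a = sin((1−f)δ)/sin δ ≈ 0.632, b = sin(fδ)/sin δ ≈ 1.069.
p = a·p₁ + b·p₂ ≈ (0.899, 0.284, -0.333); φ = arcsin(p_z) ≈ -19.47°, λ = atan2(p_y, p_x) ≈ 17.50°.

≈ lat -19.5°, lon 17.5°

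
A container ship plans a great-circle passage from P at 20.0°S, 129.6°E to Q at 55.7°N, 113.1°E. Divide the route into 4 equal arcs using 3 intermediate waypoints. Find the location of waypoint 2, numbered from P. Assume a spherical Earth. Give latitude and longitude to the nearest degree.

≈ 18°N, 123°E

Write both endpoints as unit vectors p₁, p₂ with components (cos φ cos λ, cos φ sin λ, sin φ).
The central angle between the endpoints is δ = arccos(p₁·p₂) ≈ 1.344 rad (77.0°).
Interpolate at f = 2/4 with slerp weights a = sin((1−f)δ)/sin δ ≈ 0.639, b = sin(fδ)/sin δ ≈ 0.639.
p = a·p₁ + b·p₂ ≈ (-0.524, 0.794, 0.309); φ = arcsin(p_z) ≈ 18.01°, λ = atan2(p_y, p_x) ≈ 123.43°.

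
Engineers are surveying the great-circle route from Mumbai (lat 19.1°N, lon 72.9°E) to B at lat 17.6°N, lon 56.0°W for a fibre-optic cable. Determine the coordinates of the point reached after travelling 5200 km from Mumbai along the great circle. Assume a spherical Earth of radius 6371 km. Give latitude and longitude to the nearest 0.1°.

≈ lat 36.8°N, lon 23.2°E

Convert each endpoint to a unit vector on the sphere (x = cos φ cos λ, y = cos φ sin λ, z = sin φ).
The central angle between the endpoints is δ = arccos(p₁·p₂) ≈ 2.056 rad (117.8°). The total great-circle distance is δ·R ≈ 2.056 × 6371 ≈ 13101 km, so the target fraction is f = 5200/13101 ≈ 0.397.
Interpolate at f ≈ 0.397 with slerp weights a = sin((1−f)δ)/sin δ ≈ 1.069, b = sin(fδ)/sin δ ≈ 0.824.
p = a·p₁ + b·p₂ ≈ (0.736, 0.315, 0.599); φ = arcsin(p_z) ≈ 36.80°, λ = atan2(p_y, p_x) ≈ 23.16°.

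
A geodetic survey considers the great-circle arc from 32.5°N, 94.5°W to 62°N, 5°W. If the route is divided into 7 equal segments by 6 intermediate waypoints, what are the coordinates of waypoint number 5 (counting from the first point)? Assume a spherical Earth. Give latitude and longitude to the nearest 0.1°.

Write both endpoints as unit vectors p₁, p₂ with components (cos φ cos λ, cos φ sin λ, sin φ).
The central angle between the endpoints is δ = arccos(p₁·p₂) ≈ 1.073 rad (61.5°).
Interpolate at f = 5/7 with slerp weights a = sin((1−f)δ)/sin δ ≈ 0.343, b = sin(fδ)/sin δ ≈ 0.789.
p = a·p₁ + b·p₂ ≈ (0.346, -0.321, 0.881); φ = arcsin(p_z) ≈ 61.82°, λ = atan2(p_y, p_x) ≈ -42.82°.

≈ 61.8°N, 42.8°W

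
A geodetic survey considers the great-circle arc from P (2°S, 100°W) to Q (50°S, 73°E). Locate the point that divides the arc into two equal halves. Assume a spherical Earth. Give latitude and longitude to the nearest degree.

≈ (65°S, 88°W)

Write both endpoints as unit vectors p₁, p₂ with components (cos φ cos λ, cos φ sin λ, sin φ).
The central angle between the endpoints is δ = arccos(p₁·p₂) ≈ 2.228 rad (127.7°).
Interpolate at f = 1/2 with slerp weights a = sin((1−f)δ)/sin δ ≈ 1.134, b = sin(fδ)/sin δ ≈ 1.134.
p = a·p₁ + b·p₂ ≈ (0.016, -0.419, -0.908); φ = arcsin(p_z) ≈ -65.22°, λ = atan2(p_y, p_x) ≈ -87.77°.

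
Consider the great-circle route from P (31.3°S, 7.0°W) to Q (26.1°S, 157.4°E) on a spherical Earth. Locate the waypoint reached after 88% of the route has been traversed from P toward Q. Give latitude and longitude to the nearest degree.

Convert each endpoint to a unit vector on the sphere (x = cos φ cos λ, y = cos φ sin λ, z = sin φ).
The central angle between the endpoints is δ = arccos(p₁·p₂) ≈ 2.107 rad (120.7°).
Interpolate at f = 0.88 with slerp weights a = sin((1−f)δ)/sin δ ≈ 0.291, b = sin(fδ)/sin δ ≈ 1.117.
p = a·p₁ + b·p₂ ≈ (-0.679, 0.355, -0.642); φ = arcsin(p_z) ≈ -39.97°, λ = atan2(p_y, p_x) ≈ 152.40°.

≈ (40°S, 152°E)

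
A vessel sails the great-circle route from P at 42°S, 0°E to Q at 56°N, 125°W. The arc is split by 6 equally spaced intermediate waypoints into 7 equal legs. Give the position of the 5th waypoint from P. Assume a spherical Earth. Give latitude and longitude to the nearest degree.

Convert each endpoint to a unit vector on the sphere (x = cos φ cos λ, y = cos φ sin λ, z = sin φ).
The central angle between the endpoints is δ = arccos(p₁·p₂) ≈ 2.487 rad (142.5°).
Interpolate at f = 5/7 with slerp weights a = sin((1−f)δ)/sin δ ≈ 1.071, b = sin(fδ)/sin δ ≈ 1.607.
p = a·p₁ + b·p₂ ≈ (0.280, -0.736, 0.616); φ = arcsin(p_z) ≈ 38.02°, λ = atan2(p_y, p_x) ≈ -69.16°.

≈ 38°N, 69°W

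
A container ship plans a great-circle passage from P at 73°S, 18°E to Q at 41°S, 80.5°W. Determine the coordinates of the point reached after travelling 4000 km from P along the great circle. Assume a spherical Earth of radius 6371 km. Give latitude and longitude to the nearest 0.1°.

Convert each endpoint to a unit vector on the sphere (x = cos φ cos λ, y = cos φ sin λ, z = sin φ).
The central angle between the endpoints is δ = arccos(p₁·p₂) ≈ 0.934 rad (53.5°). The total great-circle distance is δ·R ≈ 0.934 × 6371 ≈ 5949 km, so the target fraction is f = 4000/5949 ≈ 0.672.
Interpolate at f ≈ 0.672 with slerp weights a = sin((1−f)δ)/sin δ ≈ 0.375, b = sin(fδ)/sin δ ≈ 0.731.
p = a·p₁ + b·p₂ ≈ (0.195, -0.510, -0.838); φ = arcsin(p_z) ≈ -56.90°, λ = atan2(p_y, p_x) ≈ -69.06°.

≈ 56.9°S, 69.1°W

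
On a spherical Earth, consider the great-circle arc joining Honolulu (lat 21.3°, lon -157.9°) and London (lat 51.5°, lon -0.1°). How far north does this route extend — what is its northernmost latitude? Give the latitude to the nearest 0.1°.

≈ 76.9°

The great circle lies in the plane with unit normal n̂ = (p₁ × p₂)/|p₁ × p₂|.
Here n̂_z ≈ +0.226; the vertex latitude is φ_max = arccos|n̂_z| ≈ 76.9°.
Check via Clairaut: cos φ_max = |cos φ₁| · sin C = cos(21.3°)·sin(14.1°) ≈ 0.226, again giving ≈ 76.9°.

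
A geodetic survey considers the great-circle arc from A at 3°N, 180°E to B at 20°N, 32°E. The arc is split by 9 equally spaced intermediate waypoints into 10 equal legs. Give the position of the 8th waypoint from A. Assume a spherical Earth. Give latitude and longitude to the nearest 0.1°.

≈ 32.7°N, 60.3°E

From cos δ = sin φ₁ sin φ₂ + cos φ₁ cos φ₂ cos Δλ, the central angle is δ ≈ 2.462 rad (141.1°).
Interpolate at f = 8/10 with slerp weights a = sin((1−f)δ)/sin δ ≈ 0.752, b = sin(fδ)/sin δ ≈ 1.466.
p = a·p₁ + b·p₂ ≈ (0.417, 0.730, 0.541); φ = arcsin(p_z) ≈ 32.75°, λ = atan2(p_y, p_x) ≈ 60.25°.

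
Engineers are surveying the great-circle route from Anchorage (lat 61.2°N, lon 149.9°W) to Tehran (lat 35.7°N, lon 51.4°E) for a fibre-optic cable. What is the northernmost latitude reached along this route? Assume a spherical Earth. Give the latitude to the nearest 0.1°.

≈ 81.7°N

The great circle lies in the plane with unit normal n̂ = (p₁ × p₂)/|p₁ × p₂|.
Here n̂_z ≈ -0.144; the vertex latitude is φ_max = arccos|n̂_z| ≈ 81.7°.
Check via Clairaut: cos φ_max = |cos φ₁| · sin C = cos(61.2°)·sin(17.4°) ≈ 0.144, again giving ≈ 81.7°.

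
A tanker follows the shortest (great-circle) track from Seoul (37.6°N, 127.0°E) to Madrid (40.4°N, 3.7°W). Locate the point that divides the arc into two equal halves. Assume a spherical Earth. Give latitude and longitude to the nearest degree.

Write both endpoints as unit vectors p₁, p₂ with components (cos φ cos λ, cos φ sin λ, sin φ).
The central angle between the endpoints is δ = arccos(p₁·p₂) ≈ 1.569 rad (89.9°).
Interpolate at f = 1/2 with slerp weights a = sin((1−f)δ)/sin δ ≈ 0.706, b = sin(fδ)/sin δ ≈ 0.706.
p = a·p₁ + b·p₂ ≈ (0.200, 0.412, 0.889); φ = arcsin(p_z) ≈ 62.73°, λ = atan2(p_y, p_x) ≈ 64.12°.

≈ (63°N, 64°E)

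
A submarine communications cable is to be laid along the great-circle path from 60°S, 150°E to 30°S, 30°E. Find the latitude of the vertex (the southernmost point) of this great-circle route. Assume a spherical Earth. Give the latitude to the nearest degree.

The great circle lies in the plane with unit normal n̂ = (p₁ × p₂)/|p₁ × p₂|.
Here n̂_z ≈ -0.384; the vertex latitude is φ_max = arccos|n̂_z| ≈ 67.4°.

≈ 67°S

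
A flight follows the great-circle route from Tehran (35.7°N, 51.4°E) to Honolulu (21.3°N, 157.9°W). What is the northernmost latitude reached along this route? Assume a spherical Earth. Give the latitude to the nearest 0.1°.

≈ 65.5°N

The great circle lies in the plane with unit normal n̂ = (p₁ × p₂)/|p₁ × p₂|.
Here n̂_z ≈ +0.414; the vertex latitude is φ_max = arccos|n̂_z| ≈ 65.5°.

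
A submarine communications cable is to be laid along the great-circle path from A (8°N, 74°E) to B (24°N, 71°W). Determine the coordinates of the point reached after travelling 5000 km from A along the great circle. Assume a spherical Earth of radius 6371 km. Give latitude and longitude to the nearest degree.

≈ (36°N, 35°E)

Convert each endpoint to a unit vector on the sphere (x = cos φ cos λ, y = cos φ sin λ, z = sin φ).
The central angle between the endpoints is δ = arccos(p₁·p₂) ≈ 2.325 rad (133.2°). The total great-circle distance is δ·R ≈ 2.325 × 6371 ≈ 14810 km, so the target fraction is f = 5000/14810 ≈ 0.338.
Interpolate at f ≈ 0.338 with slerp weights a = sin((1−f)δ)/sin δ ≈ 1.371, b = sin(fδ)/sin δ ≈ 0.969.
p = a·p₁ + b·p₂ ≈ (0.663, 0.468, 0.585); φ = arcsin(p_z) ≈ 35.81°, λ = atan2(p_y, p_x) ≈ 35.22°.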